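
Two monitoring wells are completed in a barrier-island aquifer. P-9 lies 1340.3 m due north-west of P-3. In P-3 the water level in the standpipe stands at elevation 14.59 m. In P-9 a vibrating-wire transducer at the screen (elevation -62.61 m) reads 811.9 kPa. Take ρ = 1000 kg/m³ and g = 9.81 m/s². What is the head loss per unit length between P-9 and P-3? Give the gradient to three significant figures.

i ≈ 0.00415 m/m

Total head at P-3: h = 14.59 m (water level in the piezometer is the total head).
Pressure head at P-9: ψ = P/(ρg) = 811.9×1000 / (1000 × 9.81) = 82.76 m.
Total head at P-9: h = z + ψ = -62.61 + 82.76 = 20.15 m.
Head difference: h(P-3) − h(P-9) = 14.59 − 20.15 = -5.56 m.
Hydraulic gradient: i = |Δh| / L = 5.56 / 1340.3 = 0.00415.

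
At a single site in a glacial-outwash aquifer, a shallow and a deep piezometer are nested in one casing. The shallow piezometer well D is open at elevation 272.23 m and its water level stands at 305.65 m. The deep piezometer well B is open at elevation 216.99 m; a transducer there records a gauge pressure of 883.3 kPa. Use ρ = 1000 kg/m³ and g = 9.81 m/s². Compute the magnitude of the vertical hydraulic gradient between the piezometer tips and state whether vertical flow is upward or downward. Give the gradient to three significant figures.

|i_v| ≈ 0.0250; vertical flow is upward

Total head at well D: h = 305.65 m (water level in the standpipe).
Pressure head at well B: ψ = P/(ρg) = 883.3×1000 / (1000 × 9.81) = 90.04 m.
Total head at well B: h = z + ψ = 216.99 + 90.04 = 307.03 m.
Δh = h(well D) − h(well B) = 305.65 − 307.03 = -1.38 m.
Vertical separation Δz = 272.23 − 216.99 = 55.24 m.
|i_v| = |Δh| / Δz = 1.38 / 55.24 = 0.0250.
Head is higher in the deep piezometer, so vertical flow is upward (discharge condition).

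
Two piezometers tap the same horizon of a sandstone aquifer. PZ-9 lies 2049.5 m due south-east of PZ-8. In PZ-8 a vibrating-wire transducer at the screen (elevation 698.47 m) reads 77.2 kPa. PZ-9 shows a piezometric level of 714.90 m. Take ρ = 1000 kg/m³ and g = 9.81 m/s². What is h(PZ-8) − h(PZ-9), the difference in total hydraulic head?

Pressure head at PZ-8: ψ = P/(ρg) = 77.2×1000 / (1000 × 9.81) = 7.87 m.
Total head at PZ-8: h = z + ψ = 698.47 + 7.87 = 706.34 m.
Total head at PZ-9: h = 714.90 m (water level in the piezometer is the total head).
Head difference: h(PZ-8) − h(PZ-9) = 706.34 − 714.90 = -8.56 m.

Δh ≈ -8.56 m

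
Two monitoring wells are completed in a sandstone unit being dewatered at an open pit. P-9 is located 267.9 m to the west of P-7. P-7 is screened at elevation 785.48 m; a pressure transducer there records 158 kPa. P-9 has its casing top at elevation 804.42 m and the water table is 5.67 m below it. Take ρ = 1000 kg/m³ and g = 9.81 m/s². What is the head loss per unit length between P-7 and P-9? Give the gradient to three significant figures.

Pressure head at P-7: ψ = P/(ρg) = 158×1000 / (1000 × 9.81) = 16.11 m.
Total head at P-7: h = z + ψ = 785.48 + 16.11 = 801.59 m.
Total head at P-9: h = 804.42 − 5.67 = 798.75 m.
Head difference: h(P-7) − h(P-9) = 801.59 − 798.75 = 2.84 m.
Hydraulic gradient: i = |Δh| / L = 2.84 / 267.9 = 0.0106.

i ≈ 0.0106 m/m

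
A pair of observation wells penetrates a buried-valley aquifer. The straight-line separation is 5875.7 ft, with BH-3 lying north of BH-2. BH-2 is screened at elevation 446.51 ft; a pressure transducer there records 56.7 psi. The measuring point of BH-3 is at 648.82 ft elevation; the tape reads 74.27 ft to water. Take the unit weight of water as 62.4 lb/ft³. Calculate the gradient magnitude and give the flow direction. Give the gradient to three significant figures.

i ≈ 0.000478; groundwater flows toward the north

Pressure head at BH-2: ψ = 144·P/γ = 144 × 56.7 / 62.4 = 130.85 ft.
Total head at BH-2: h = z + ψ = 446.51 + 130.85 = 577.36 ft.
Total head at BH-3: h = 648.82 − 74.27 = 574.55 ft.
Head difference: h(BH-2) − h(BH-3) = 577.36 − 574.55 = 2.81 ft.
Hydraulic gradient: i = |Δh| / L = 2.81 / 5875.7 = 0.000478.
Flow is from higher to lower head: from BH-2 toward BH-3, i.e. toward the north.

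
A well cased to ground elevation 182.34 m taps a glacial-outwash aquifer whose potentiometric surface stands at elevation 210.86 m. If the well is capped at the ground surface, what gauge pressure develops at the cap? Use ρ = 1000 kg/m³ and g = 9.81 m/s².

P ≈ 280 kPa

Head above the cap: Δh = 210.86 − 182.34 = 28.52 m.
P = ρgΔh = 1000 × 9.81 × 28.52 = 279781 Pa ≈ 280 kPa.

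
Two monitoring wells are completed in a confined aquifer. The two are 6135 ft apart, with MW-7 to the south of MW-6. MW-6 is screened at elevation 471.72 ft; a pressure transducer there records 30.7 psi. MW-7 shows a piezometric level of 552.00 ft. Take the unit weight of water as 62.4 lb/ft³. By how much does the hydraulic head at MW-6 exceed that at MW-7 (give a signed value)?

Pressure head at MW-6: ψ = 144·P/γ = 144 × 30.7 / 62.4 = 70.85 ft.
Total head at MW-6: h = z + ψ = 471.72 + 70.85 = 542.57 ft.
Total head at MW-7: h = 552.00 ft (water level in the piezometer is the total head).
Head difference: h(MW-6) − h(MW-7) = 542.57 − 552.00 = -9.43 ft.

Δh ≈ -9.43 ft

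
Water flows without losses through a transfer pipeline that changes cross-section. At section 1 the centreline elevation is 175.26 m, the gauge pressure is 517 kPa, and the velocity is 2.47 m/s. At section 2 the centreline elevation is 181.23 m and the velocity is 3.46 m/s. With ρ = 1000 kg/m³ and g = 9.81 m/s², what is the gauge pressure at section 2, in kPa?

Pressure head at 1: ψ₁ = P₁/(ρg) = 517×1000 / (1000 × 9.81) = 52.70 m.
Velocity heads: v₁²/2g = 2.47²/19.62 = 0.311 m; v₂²/2g = 3.46²/19.62 = 0.610 m.
Total head H = z₁ + ψ₁ + v₁²/2g = 175.26 + 52.70 + 0.311 = 228.27 m.
ψ₂ = H − z₂ − v₂²/2g = 228.27 − 181.23 − 0.610 = 46.43 m.
P₂ = ρgψ₂ = 1000 × 9.81 × 46.43 ≈ 455 kPa.

P₂ ≈ 455 kPa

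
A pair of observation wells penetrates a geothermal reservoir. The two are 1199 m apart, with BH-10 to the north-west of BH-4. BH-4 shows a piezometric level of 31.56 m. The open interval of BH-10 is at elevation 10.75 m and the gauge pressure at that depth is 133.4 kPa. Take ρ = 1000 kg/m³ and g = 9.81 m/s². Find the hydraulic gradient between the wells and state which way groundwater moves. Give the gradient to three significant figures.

i ≈ 0.00601; groundwater flows toward the north-west

Total head at BH-4: h = 31.56 m (water level in the piezometer is the total head).
Pressure head at BH-10: ψ = P/(ρg) = 133.4×1000 / (1000 × 9.81) = 13.60 m.
Total head at BH-10: h = z + ψ = 10.75 + 13.60 = 24.35 m.
Head difference: h(BH-4) − h(BH-10) = 31.56 − 24.35 = 7.21 m.
Hydraulic gradient: i = |Δh| / L = 7.21 / 1199 = 0.00601.
Flow is from higher to lower head: from BH-4 toward BH-10, i.e. toward the north-west.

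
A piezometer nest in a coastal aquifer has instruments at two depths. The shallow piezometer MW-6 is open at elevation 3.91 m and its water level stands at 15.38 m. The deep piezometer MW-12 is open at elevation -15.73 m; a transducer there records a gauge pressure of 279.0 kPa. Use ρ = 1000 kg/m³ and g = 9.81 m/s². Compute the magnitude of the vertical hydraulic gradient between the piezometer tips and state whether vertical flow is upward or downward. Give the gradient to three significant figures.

|i_v| ≈ 0.136; vertical flow is downward

Total head at MW-6: h = 15.38 m (water level in the standpipe).
Pressure head at MW-12: ψ = P/(ρg) = 279.0×1000 / (1000 × 9.81) = 28.44 m.
Total head at MW-12: h = z + ψ = -15.73 + 28.44 = 12.71 m.
Δh = h(MW-6) − h(MW-12) = 15.38 − 12.71 = 2.67 m.
Vertical separation Δz = 3.91 − (-15.73) = 19.64 m.
|i_v| = |Δh| / Δz = 2.67 / 19.64 = 0.136.
Head is higher in the shallow piezometer, so vertical flow is downward (recharge condition).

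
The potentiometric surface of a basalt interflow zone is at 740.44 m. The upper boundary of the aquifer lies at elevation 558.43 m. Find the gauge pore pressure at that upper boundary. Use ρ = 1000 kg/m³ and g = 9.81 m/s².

Pressure head at the aquifer top: ψ = h − z = 740.44 − 558.43 = 182.01 m.
P = ρgψ = 1000 × 9.81 × 182.01 = 1785518 Pa ≈ 1790 kPa.

P ≈ 1790 kPa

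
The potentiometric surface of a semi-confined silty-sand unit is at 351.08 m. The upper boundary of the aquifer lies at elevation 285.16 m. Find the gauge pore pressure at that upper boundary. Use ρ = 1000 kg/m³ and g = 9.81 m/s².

Pressure head at the aquifer top: ψ = h − z = 351.08 − 285.16 = 65.92 m.
P = ρgψ = 1000 × 9.81 × 65.92 = 646675 Pa ≈ 647 kPa.

P ≈ 647 kPa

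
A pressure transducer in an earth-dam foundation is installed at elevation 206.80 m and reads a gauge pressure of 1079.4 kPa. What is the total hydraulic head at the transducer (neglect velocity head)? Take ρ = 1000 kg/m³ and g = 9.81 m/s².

ψ = P/(ρg) = 1079.4×1000 / (1000 × 9.81) = 110.03 m.
h = z + ψ = 206.80 + 110.03 = 316.83 m.

h ≈ 316.83 m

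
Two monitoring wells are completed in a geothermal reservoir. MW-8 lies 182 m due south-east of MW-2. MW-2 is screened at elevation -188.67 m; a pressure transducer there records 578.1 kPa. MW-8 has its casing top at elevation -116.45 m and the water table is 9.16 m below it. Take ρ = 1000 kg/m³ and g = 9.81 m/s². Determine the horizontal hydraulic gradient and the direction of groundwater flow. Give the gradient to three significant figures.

i ≈ 0.0227; groundwater flows toward the north-west

Pressure head at MW-2: ψ = P/(ρg) = 578.1×1000 / (1000 × 9.81) = 58.93 m.
Total head at MW-2: h = z + ψ = -188.67 + 58.93 = -129.74 m.
Total head at MW-8: h = -116.45 − 9.16 = -125.61 m.
Head difference: h(MW-2) − h(MW-8) = -129.74 − (-125.61) = -4.13 m.
Hydraulic gradient: i = |Δh| / L = 4.13 / 182 = 0.0227.
Flow is from higher to lower head: from MW-8 toward MW-2, i.e. toward the north-west.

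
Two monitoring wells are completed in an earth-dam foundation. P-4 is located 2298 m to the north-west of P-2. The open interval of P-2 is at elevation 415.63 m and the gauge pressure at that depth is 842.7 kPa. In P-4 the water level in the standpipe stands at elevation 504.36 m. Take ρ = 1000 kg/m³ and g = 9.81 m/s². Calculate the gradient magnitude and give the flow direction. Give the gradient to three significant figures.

i ≈ 0.00123; groundwater flows toward the south-east

Pressure head at P-2: ψ = P/(ρg) = 842.7×1000 / (1000 × 9.81) = 85.90 m.
Total head at P-2: h = z + ψ = 415.63 + 85.90 = 501.53 m.
Total head at P-4: h = 504.36 m (water level in the piezometer is the total head).
Head difference: h(P-2) − h(P-4) = 501.53 − 504.36 = -2.83 m.
Hydraulic gradient: i = |Δh| / L = 2.83 / 2298 = 0.00123.
Flow is from higher to lower head: from P-4 toward P-2, i.e. toward the south-east.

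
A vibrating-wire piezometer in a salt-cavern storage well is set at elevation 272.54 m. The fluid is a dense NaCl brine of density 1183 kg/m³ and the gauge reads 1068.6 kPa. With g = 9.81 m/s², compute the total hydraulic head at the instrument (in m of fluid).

h ≈ 364.62 m

ψ = P/(ρg) = 1068.6×1000 / (1183 × 9.81) = 92.08 m.
h = z + ψ = 272.54 + 92.08 = 364.62 m.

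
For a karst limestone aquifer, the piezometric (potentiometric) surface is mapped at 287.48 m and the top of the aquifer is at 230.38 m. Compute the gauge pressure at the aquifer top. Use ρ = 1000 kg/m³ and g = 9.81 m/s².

Pressure head at the aquifer top: ψ = h − z = 287.48 − 230.38 = 57.10 m.
P = ρgψ = 1000 × 9.81 × 57.10 = 560151 Pa ≈ 560 kPa.

P ≈ 560 kPa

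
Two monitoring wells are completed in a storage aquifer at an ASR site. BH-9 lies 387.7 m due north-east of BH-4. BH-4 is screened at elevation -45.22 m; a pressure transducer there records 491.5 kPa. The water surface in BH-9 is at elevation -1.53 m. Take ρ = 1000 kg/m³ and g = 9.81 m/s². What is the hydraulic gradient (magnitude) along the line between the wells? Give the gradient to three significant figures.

Pressure head at BH-4: ψ = P/(ρg) = 491.5×1000 / (1000 × 9.81) = 50.10 m.
Total head at BH-4: h = z + ψ = -45.22 + 50.10 = 4.88 m.
Total head at BH-9: h = -1.53 m (water level in the piezometer is the total head).
Head difference: h(BH-4) − h(BH-9) = 4.88 − (-1.53) = 6.41 m.
Hydraulic gradient: i = |Δh| / L = 6.41 / 387.7 = 0.0165.

i ≈ 0.0165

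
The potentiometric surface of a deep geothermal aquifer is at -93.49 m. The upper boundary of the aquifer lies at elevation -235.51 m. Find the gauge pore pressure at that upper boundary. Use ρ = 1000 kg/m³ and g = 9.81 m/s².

P ≈ 1390 kPa

Pressure head at the aquifer top: ψ = h − z = -93.49 − (-235.51) = 142.02 m.
P = ρgψ = 1000 × 9.81 × 142.02 = 1393216 Pa ≈ 1390 kPa.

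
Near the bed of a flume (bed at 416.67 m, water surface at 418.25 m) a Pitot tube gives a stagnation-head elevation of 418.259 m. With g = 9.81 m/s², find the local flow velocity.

v ≈ 0.420 m/s

Near the bed, under hydrostatic conditions, the piezometric head (z + ψ) equals the free-surface elevation, 418.25 m.
Velocity head = total − piezometric = 418.259 − 418.25 = 0.009 m.
v = √(2g·h_v) = √(2 × 9.81 × 0.009) = 0.420 m/s.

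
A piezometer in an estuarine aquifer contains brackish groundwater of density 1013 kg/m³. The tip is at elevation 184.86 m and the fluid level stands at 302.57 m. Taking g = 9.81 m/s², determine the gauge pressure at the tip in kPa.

P ≈ 1170 kPa

Pressure head ψ = h − z = 302.57 − 184.86 = 117.71 m.
P = ρgψ = 1013 × 9.81 × 117.71 = 1169747 Pa ≈ 1170 kPa.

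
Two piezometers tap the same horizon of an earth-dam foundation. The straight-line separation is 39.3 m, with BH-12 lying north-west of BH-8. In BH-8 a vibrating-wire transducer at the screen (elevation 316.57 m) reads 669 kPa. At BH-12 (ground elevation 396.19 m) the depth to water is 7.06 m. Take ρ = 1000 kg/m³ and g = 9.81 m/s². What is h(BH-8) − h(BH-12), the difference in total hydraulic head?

Δh ≈ -4.36 m

Pressure head at BH-8: ψ = P/(ρg) = 669×1000 / (1000 × 9.81) = 68.20 m.
Total head at BH-8: h = z + ψ = 316.57 + 68.20 = 384.77 m.
Total head at BH-12: h = 396.19 − 7.06 = 389.13 m.
Head difference: h(BH-8) − h(BH-12) = 384.77 − 389.13 = -4.36 m.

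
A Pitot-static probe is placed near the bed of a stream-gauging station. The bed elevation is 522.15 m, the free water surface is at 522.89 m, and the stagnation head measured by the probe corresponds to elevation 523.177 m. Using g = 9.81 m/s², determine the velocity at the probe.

Near the bed, under hydrostatic conditions, the piezometric head (z + ψ) equals the free-surface elevation, 522.89 m.
Velocity head = total − piezometric = 523.177 − 522.89 = 0.287 m.
v = √(2g·h_v) = √(2 × 9.81 × 0.287) = 2.37 m/s.

v ≈ 2.37 m/s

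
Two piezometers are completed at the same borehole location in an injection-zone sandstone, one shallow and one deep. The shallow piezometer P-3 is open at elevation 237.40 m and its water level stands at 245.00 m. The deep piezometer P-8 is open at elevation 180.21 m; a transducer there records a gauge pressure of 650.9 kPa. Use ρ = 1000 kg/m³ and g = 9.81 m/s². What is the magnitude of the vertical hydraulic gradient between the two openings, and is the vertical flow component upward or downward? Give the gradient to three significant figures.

|i_v| ≈ 0.0273; vertical flow is upward

Total head at P-3: h = 245.00 m (water level in the standpipe).
Pressure head at P-8: ψ = P/(ρg) = 650.9×1000 / (1000 × 9.81) = 66.35 m.
Total head at P-8: h = z + ψ = 180.21 + 66.35 = 246.56 m.
Δh = h(P-3) − h(P-8) = 245.00 − 246.56 = -1.56 m.
Vertical separation Δz = 237.40 − 180.21 = 57.19 m.
|i_v| = |Δh| / Δz = 1.56 / 57.19 = 0.0273.
Head is higher in the deep piezometer, so vertical flow is upward (discharge condition).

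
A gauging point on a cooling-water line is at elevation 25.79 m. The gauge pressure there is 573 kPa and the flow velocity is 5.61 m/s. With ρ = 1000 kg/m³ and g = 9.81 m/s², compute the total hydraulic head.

h ≈ 85.80 m

Pressure head ψ = P/(ρg) = 573×1000 / (1000 × 9.81) = 58.41 m.
Velocity head = v²/(2g) = 5.61² / (2 × 9.81) = 1.604 m.
h = z + ψ + v²/(2g) = 25.79 + 58.41 + 1.604 = 85.80 m.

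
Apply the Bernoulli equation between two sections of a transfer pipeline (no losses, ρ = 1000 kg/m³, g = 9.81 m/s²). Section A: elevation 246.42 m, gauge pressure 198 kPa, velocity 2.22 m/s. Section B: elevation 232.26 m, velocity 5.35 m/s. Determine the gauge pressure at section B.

P₂ ≈ 325 kPa

Pressure head at A: ψ₁ = P₁/(ρg) = 198×1000 / (1000 × 9.81) = 20.18 m.
Velocity heads: v₁²/2g = 2.22²/19.62 = 0.251 m; v₂²/2g = 5.35²/19.62 = 1.459 m.
Total head H = z₁ + ψ₁ + v₁²/2g = 246.42 + 20.18 + 0.251 = 266.85 m.
ψ₂ = H − z₂ − v₂²/2g = 266.85 − 232.26 − 1.459 = 33.13 m.
P₂ = ρgψ₂ = 1000 × 9.81 × 33.13 ≈ 325 kPa.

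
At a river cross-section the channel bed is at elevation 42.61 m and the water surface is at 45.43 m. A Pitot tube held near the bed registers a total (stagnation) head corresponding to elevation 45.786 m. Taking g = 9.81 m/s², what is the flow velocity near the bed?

Near the bed, under hydrostatic conditions, the piezometric head (z + ψ) equals the free-surface elevation, 45.43 m.
Velocity head = total − piezometric = 45.786 − 45.43 = 0.356 m.
v = √(2g·h_v) = √(2 × 9.81 × 0.356) = 2.64 m/s.

v ≈ 2.64 m/s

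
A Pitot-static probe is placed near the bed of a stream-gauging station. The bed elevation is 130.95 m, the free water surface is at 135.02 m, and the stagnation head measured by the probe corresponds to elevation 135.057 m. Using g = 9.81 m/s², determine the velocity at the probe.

Near the bed, under hydrostatic conditions, the piezometric head (z + ψ) equals the free-surface elevation, 135.02 m.
Velocity head = total − piezometric = 135.057 − 135.02 = 0.037 m.
v = √(2g·h_v) = √(2 × 9.81 × 0.037) = 0.852 m/s.

v ≈ 0.852 m/s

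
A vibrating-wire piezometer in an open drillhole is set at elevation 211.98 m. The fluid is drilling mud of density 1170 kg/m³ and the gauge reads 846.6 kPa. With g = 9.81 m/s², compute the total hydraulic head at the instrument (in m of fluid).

h ≈ 285.74 m

ψ = P/(ρg) = 846.6×1000 / (1170 × 9.81) = 73.76 m.
h = z + ψ = 211.98 + 73.76 = 285.74 m.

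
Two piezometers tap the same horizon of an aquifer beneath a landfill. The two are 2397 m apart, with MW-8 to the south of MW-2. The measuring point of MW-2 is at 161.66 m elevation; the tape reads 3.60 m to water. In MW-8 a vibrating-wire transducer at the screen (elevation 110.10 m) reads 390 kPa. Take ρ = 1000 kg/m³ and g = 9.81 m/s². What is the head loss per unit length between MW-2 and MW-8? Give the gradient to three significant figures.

i ≈ 0.00342 m/m

Total head at MW-2: h = 161.66 − 3.60 = 158.06 m.
Pressure head at MW-8: ψ = P/(ρg) = 390×1000 / (1000 × 9.81) = 39.76 m.
Total head at MW-8: h = z + ψ = 110.10 + 39.76 = 149.86 m.
Head difference: h(MW-2) − h(MW-8) = 158.06 − 149.86 = 8.20 m.
Hydraulic gradient: i = |Δh| / L = 8.20 / 2397 = 0.00342.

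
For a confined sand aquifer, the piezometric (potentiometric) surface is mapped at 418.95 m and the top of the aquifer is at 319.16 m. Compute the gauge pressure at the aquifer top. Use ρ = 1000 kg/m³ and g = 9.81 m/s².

P ≈ 979 kPa

Pressure head at the aquifer top: ψ = h − z = 418.95 − 319.16 = 99.79 m.
P = ρgψ = 1000 × 9.81 × 99.79 = 978940 Pa ≈ 979 kPa.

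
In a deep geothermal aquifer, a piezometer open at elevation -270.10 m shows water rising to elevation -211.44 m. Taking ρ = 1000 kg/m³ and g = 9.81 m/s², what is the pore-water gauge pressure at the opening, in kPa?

Pressure head ψ = h − z = -211.44 − (-270.10) = 58.66 m.
P = ρgψ = 1000 × 9.81 × 58.66 = 575455 Pa ≈ 575 kPa.

P ≈ 575 kPa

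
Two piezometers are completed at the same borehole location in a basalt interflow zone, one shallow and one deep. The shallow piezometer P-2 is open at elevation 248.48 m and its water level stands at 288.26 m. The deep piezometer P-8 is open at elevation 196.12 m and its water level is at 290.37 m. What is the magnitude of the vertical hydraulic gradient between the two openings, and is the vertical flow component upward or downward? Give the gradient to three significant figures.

Total head at P-2: h = 288.26 m (water level in the standpipe).
Total head at P-8: h = 290.37 m.
Δh = h(P-2) − h(P-8) = 288.26 − 290.37 = -2.11 m.
Vertical separation Δz = 248.48 − 196.12 = 52.36 m.
|i_v| = |Δh| / Δz = 2.11 / 52.36 = 0.0403.
Head is higher in the deep piezometer, so vertical flow is upward (discharge condition).

|i_v| ≈ 0.0403; vertical flow is upward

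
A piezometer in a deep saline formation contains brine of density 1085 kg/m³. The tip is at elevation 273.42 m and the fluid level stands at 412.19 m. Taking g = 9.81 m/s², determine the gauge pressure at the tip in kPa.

Pressure head ψ = h − z = 412.19 − 273.42 = 138.77 m.
P = ρgψ = 1085 × 9.81 × 138.77 = 1477047 Pa ≈ 1480 kPa.

P ≈ 1480 kPa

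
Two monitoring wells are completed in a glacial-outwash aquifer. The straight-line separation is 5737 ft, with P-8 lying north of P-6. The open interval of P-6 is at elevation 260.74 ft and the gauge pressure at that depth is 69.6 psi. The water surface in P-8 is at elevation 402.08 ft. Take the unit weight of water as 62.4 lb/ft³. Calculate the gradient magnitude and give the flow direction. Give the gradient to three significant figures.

Pressure head at P-6: ψ = 144·P/γ = 144 × 69.6 / 62.4 = 160.62 ft.
Total head at P-6: h = z + ψ = 260.74 + 160.62 = 421.36 ft.
Total head at P-8: h = 402.08 ft (water level in the piezometer is the total head).
Head difference: h(P-6) − h(P-8) = 421.36 − 402.08 = 19.28 ft.
Hydraulic gradient: i = |Δh| / L = 19.28 / 5737 = 0.00336.
Flow is from higher to lower head: from P-6 toward P-8, i.e. toward the north.

i ≈ 0.00336; groundwater flows toward the north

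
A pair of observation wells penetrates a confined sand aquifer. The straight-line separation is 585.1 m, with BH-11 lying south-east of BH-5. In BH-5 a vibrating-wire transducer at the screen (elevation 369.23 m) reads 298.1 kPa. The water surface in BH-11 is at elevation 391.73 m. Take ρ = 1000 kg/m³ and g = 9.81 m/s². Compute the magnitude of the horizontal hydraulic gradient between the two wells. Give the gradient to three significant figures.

i ≈ 0.0135

Pressure head at BH-5: ψ = P/(ρg) = 298.1×1000 / (1000 × 9.81) = 30.39 m.
Total head at BH-5: h = z + ψ = 369.23 + 30.39 = 399.62 m.
Total head at BH-11: h = 391.73 m (water level in the piezometer is the total head).
Head difference: h(BH-5) − h(BH-11) = 399.62 − 391.73 = 7.89 m.
Hydraulic gradient: i = |Δh| / L = 7.89 / 585.1 = 0.0135.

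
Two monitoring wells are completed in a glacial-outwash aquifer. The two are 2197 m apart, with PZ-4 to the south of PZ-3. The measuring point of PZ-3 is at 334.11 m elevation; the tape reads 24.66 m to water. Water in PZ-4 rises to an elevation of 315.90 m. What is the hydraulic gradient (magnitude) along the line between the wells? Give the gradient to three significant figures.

Total head at PZ-3: h = 334.11 − 24.66 = 309.45 m.
Total head at PZ-4: h = 315.90 m (water level in the piezometer is the total head).
Head difference: h(PZ-3) − h(PZ-4) = 309.45 − 315.90 = -6.45 m.
Hydraulic gradient: i = |Δh| / L = 6.45 / 2197 = 0.00294.

i ≈ 0.00294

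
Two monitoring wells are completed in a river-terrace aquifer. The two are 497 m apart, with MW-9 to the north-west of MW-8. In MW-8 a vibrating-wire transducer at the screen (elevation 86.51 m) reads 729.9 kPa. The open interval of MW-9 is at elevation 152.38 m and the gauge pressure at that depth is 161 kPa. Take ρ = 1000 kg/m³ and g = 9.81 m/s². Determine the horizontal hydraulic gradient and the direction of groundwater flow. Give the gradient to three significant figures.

Pressure head at MW-8: ψ = P/(ρg) = 729.9×1000 / (1000 × 9.81) = 74.40 m.
Total head at MW-8: h = z + ψ = 86.51 + 74.40 = 160.91 m.
Pressure head at MW-9: ψ = P/(ρg) = 161×1000 / (1000 × 9.81) = 16.41 m.
Total head at MW-9: h = z + ψ = 152.38 + 16.41 = 168.79 m.
Head difference: h(MW-8) − h(MW-9) = 160.91 − 168.79 = -7.88 m.
Hydraulic gradient: i = |Δh| / L = 7.88 / 497 = 0.0159.
Flow is from higher to lower head: from MW-9 toward MW-8, i.e. toward the south-east.

i ≈ 0.0159; groundwater flows toward the south-east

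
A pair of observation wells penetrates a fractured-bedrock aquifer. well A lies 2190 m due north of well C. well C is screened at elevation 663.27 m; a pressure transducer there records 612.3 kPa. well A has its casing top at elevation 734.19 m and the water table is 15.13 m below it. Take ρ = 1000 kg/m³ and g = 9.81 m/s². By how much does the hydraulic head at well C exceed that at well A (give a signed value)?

Δh ≈ 6.63 m

Pressure head at well C: ψ = P/(ρg) = 612.3×1000 / (1000 × 9.81) = 62.42 m.
Total head at well C: h = z + ψ = 663.27 + 62.42 = 725.69 m.
Total head at well A: h = 734.19 − 15.13 = 719.06 m.
Head difference: h(well C) − h(well A) = 725.69 − 719.06 = 6.63 m.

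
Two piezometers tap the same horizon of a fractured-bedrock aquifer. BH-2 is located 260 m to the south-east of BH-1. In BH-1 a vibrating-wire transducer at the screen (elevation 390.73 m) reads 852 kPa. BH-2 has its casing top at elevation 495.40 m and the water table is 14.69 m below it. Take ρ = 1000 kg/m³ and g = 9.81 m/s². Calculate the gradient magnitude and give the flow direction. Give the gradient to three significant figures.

i ≈ 0.0120; groundwater flows toward the north-west

Pressure head at BH-1: ψ = P/(ρg) = 852×1000 / (1000 × 9.81) = 86.85 m.
Total head at BH-1: h = z + ψ = 390.73 + 86.85 = 477.58 m.
Total head at BH-2: h = 495.40 − 14.69 = 480.71 m.
Head difference: h(BH-1) − h(BH-2) = 477.58 − 480.71 = -3.13 m.
Hydraulic gradient: i = |Δh| / L = 3.13 / 260 = 0.0120.
Flow is from higher to lower head: from BH-2 toward BH-1, i.e. toward the north-west.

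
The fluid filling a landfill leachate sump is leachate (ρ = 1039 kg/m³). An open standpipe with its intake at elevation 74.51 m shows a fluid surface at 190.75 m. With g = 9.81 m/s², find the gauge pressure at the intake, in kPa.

P ≈ 1180 kPa

Pressure head ψ = h − z = 190.75 − 74.51 = 116.24 m.
P = ρgψ = 1039 × 9.81 × 116.24 = 1184787 Pa ≈ 1180 kPa.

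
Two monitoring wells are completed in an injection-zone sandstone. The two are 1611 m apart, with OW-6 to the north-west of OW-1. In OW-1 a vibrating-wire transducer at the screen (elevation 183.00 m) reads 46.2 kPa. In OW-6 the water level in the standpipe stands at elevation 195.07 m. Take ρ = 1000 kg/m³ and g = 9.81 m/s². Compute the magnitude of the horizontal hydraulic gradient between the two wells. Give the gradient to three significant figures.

i ≈ 0.00457

Pressure head at OW-1: ψ = P/(ρg) = 46.2×1000 / (1000 × 9.81) = 4.71 m.
Total head at OW-1: h = z + ψ = 183.00 + 4.71 = 187.71 m.
Total head at OW-6: h = 195.07 m (water level in the piezometer is the total head).
Head difference: h(OW-1) − h(OW-6) = 187.71 − 195.07 = -7.36 m.
Hydraulic gradient: i = |Δh| / L = 7.36 / 1611 = 0.00457.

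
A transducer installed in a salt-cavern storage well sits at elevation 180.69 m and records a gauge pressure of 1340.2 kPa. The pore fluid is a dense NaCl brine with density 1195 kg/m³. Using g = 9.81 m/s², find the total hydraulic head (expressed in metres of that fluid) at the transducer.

h ≈ 295.01 m

ψ = P/(ρg) = 1340.2×1000 / (1195 × 9.81) = 114.32 m.
h = z + ψ = 180.69 + 114.32 = 295.01 m.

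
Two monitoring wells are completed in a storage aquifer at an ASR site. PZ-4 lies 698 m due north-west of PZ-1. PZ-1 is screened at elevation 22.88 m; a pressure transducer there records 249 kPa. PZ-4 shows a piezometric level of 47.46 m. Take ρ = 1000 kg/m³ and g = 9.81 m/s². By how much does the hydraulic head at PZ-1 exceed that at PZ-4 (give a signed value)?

Pressure head at PZ-1: ψ = P/(ρg) = 249×1000 / (1000 × 9.81) = 25.38 m.
Total head at PZ-1: h = z + ψ = 22.88 + 25.38 = 48.26 m.
Total head at PZ-4: h = 47.46 m (water level in the piezometer is the total head).
Head difference: h(PZ-1) − h(PZ-4) = 48.26 − 47.46 = 0.80 m.

Δh ≈ 0.80 m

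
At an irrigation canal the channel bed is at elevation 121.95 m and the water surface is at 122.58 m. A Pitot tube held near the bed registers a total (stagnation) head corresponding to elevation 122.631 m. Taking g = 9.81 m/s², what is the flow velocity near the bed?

v ≈ 1.00 m/s

Near the bed, under hydrostatic conditions, the piezometric head (z + ψ) equals the free-surface elevation, 122.58 m.
Velocity head = total − piezometric = 122.631 − 122.58 = 0.051 m.
v = √(2g·h_v) = √(2 × 9.81 × 0.051) = 1.00 m/s.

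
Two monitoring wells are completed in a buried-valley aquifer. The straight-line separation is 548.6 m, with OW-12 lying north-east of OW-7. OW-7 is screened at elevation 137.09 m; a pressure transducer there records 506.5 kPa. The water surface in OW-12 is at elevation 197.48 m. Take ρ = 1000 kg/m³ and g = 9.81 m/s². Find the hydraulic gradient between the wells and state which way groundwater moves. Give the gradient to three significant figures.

i ≈ 0.0160; groundwater flows toward the south-west

Pressure head at OW-7: ψ = P/(ρg) = 506.5×1000 / (1000 × 9.81) = 51.63 m.
Total head at OW-7: h = z + ψ = 137.09 + 51.63 = 188.72 m.
Total head at OW-12: h = 197.48 m (water level in the piezometer is the total head).
Head difference: h(OW-7) − h(OW-12) = 188.72 − 197.48 = -8.76 m.
Hydraulic gradient: i = |Δh| / L = 8.76 / 548.6 = 0.0160.
Flow is from higher to lower head: from OW-12 toward OW-7, i.e. toward the south-west.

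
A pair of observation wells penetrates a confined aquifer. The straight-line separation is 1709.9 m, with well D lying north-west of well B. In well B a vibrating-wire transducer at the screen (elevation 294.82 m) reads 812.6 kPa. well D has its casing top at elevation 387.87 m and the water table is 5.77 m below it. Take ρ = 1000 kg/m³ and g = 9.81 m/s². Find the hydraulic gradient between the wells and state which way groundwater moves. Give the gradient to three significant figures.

i ≈ 0.00260; groundwater flows toward the south-east

Pressure head at well B: ψ = P/(ρg) = 812.6×1000 / (1000 × 9.81) = 82.83 m.
Total head at well B: h = z + ψ = 294.82 + 82.83 = 377.65 m.
Total head at well D: h = 387.87 − 5.77 = 382.10 m.
Head difference: h(well B) − h(well D) = 377.65 − 382.10 = -4.45 m.
Hydraulic gradient: i = |Δh| / L = 4.45 / 1709.9 = 0.00260.
Flow is from higher to lower head: from well D toward well B, i.e. toward the south-east.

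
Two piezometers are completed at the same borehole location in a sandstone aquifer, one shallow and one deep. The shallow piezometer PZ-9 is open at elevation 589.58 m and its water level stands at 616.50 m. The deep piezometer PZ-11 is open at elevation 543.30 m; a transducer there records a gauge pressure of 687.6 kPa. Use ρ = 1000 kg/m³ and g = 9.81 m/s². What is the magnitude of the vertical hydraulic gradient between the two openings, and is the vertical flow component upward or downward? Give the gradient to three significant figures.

|i_v| ≈ 0.0672; vertical flow is downward

Total head at PZ-9: h = 616.50 m (water level in the standpipe).
Pressure head at PZ-11: ψ = P/(ρg) = 687.6×1000 / (1000 × 9.81) = 70.09 m.
Total head at PZ-11: h = z + ψ = 543.30 + 70.09 = 613.39 m.
Δh = h(PZ-9) − h(PZ-11) = 616.50 − 613.39 = 3.11 m.
Vertical separation Δz = 589.58 − 543.30 = 46.28 m.
|i_v| = |Δh| / Δz = 3.11 / 46.28 = 0.0672.
Head is higher in the shallow piezometer, so vertical flow is downward (recharge condition).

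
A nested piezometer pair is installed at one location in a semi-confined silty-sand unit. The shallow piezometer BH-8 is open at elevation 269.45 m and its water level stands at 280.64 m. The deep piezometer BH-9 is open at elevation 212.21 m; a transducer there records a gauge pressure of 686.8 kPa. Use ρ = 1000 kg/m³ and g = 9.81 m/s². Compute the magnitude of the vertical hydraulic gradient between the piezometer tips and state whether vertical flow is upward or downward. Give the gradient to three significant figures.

Total head at BH-8: h = 280.64 m (water level in the standpipe).
Pressure head at BH-9: ψ = P/(ρg) = 686.8×1000 / (1000 × 9.81) = 70.01 m.
Total head at BH-9: h = z + ψ = 212.21 + 70.01 = 282.22 m.
Δh = h(BH-8) − h(BH-9) = 280.64 − 282.22 = -1.58 m.
Vertical separation Δz = 269.45 − 212.21 = 57.24 m.
|i_v| = |Δh| / Δz = 1.58 / 57.24 = 0.0276.
Head is higher in the deep piezometer, so vertical flow is upward (discharge condition).

|i_v| ≈ 0.0276; vertical flow is upward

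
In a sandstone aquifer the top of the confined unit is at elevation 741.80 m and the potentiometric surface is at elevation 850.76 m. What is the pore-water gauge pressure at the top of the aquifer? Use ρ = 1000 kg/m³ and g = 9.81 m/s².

P ≈ 1070 kPa

Pressure head at the aquifer top: ψ = h − z = 850.76 − 741.80 = 108.96 m.
P = ρgψ = 1000 × 9.81 × 108.96 = 1068898 Pa ≈ 1070 kPa.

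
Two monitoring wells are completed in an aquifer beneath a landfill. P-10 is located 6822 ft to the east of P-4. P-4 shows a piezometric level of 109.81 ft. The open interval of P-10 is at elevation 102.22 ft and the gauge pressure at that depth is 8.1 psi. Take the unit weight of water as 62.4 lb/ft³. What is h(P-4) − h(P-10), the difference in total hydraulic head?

Δh ≈ -11.10 ft

Total head at P-4: h = 109.81 ft (water level in the piezometer is the total head).
Pressure head at P-10: ψ = 144·P/γ = 144 × 8.1 / 62.4 = 18.69 ft.
Total head at P-10: h = z + ψ = 102.22 + 18.69 = 120.91 ft.
Head difference: h(P-4) − h(P-10) = 109.81 − 120.91 = -11.10 ft.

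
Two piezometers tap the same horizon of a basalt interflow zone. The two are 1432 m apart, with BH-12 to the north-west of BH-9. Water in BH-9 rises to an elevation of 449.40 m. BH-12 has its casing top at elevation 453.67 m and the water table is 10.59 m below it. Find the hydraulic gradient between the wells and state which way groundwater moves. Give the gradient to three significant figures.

i ≈ 0.00441; groundwater flows toward the north-west

Total head at BH-9: h = 449.40 m (water level in the piezometer is the total head).
Total head at BH-12: h = 453.67 − 10.59 = 443.08 m.
Head difference: h(BH-9) − h(BH-12) = 449.40 − 443.08 = 6.32 m.
Hydraulic gradient: i = |Δh| / L = 6.32 / 1432 = 0.00441.
Flow is from higher to lower head: from BH-9 toward BH-12, i.e. toward the north-west.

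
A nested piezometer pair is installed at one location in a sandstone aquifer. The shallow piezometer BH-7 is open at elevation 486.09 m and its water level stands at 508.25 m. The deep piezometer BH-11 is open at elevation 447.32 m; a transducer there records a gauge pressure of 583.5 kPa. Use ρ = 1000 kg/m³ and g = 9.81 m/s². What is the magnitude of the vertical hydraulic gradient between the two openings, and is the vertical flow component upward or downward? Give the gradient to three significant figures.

|i_v| ≈ 0.0374; vertical flow is downward

Total head at BH-7: h = 508.25 m (water level in the standpipe).
Pressure head at BH-11: ψ = P/(ρg) = 583.5×1000 / (1000 × 9.81) = 59.48 m.
Total head at BH-11: h = z + ψ = 447.32 + 59.48 = 506.80 m.
Δh = h(BH-7) − h(BH-11) = 508.25 − 506.80 = 1.45 m.
Vertical separation Δz = 486.09 − 447.32 = 38.77 m.
|i_v| = |Δh| / Δz = 1.45 / 38.77 = 0.0374.
Head is higher in the shallow piezometer, so vertical flow is downward (recharge condition).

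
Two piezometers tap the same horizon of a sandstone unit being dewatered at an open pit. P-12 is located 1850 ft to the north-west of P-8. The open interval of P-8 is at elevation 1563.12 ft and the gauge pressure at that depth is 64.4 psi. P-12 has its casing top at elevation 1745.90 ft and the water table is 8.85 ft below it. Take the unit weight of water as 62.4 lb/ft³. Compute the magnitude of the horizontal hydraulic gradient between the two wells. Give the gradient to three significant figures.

Pressure head at P-8: ψ = 144·P/γ = 144 × 64.4 / 62.4 = 148.62 ft.
Total head at P-8: h = z + ψ = 1563.12 + 148.62 = 1711.74 ft.
Total head at P-12: h = 1745.90 − 8.85 = 1737.05 ft.
Head difference: h(P-8) − h(P-12) = 1711.74 − 1737.05 = -25.31 ft.
Hydraulic gradient: i = |Δh| / L = 25.31 / 1850 = 0.0137.

i ≈ 0.0137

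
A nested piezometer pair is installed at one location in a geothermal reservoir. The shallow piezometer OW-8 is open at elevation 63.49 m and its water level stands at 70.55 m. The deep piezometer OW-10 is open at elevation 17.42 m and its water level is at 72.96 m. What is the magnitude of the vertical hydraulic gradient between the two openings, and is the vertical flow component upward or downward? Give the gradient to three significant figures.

Total head at OW-8: h = 70.55 m (water level in the standpipe).
Total head at OW-10: h = 72.96 m.
Δh = h(OW-8) − h(OW-10) = 70.55 − 72.96 = -2.41 m.
Vertical separation Δz = 63.49 − 17.42 = 46.07 m.
|i_v| = |Δh| / Δz = 2.41 / 46.07 = 0.0523.
Head is higher in the deep piezometer, so vertical flow is upward (discharge condition).

|i_v| ≈ 0.0523; vertical flow is upward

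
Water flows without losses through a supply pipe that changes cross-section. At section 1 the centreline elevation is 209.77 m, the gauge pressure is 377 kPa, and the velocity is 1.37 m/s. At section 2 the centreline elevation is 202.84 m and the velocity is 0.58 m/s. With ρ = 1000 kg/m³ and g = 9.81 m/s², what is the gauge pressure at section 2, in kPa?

Pressure head at 1: ψ₁ = P₁/(ρg) = 377×1000 / (1000 × 9.81) = 38.43 m.
Velocity heads: v₁²/2g = 1.37²/19.62 = 0.096 m; v₂²/2g = 0.58²/19.62 = 0.017 m.
Total head H = z₁ + ψ₁ + v₁²/2g = 209.77 + 38.43 + 0.096 = 248.30 m.
ψ₂ = H − z₂ − v₂²/2g = 248.30 − 202.84 − 0.017 = 45.44 m.
P₂ = ρgψ₂ = 1000 × 9.81 × 45.44 ≈ 446 kPa.

P₂ ≈ 446 kPa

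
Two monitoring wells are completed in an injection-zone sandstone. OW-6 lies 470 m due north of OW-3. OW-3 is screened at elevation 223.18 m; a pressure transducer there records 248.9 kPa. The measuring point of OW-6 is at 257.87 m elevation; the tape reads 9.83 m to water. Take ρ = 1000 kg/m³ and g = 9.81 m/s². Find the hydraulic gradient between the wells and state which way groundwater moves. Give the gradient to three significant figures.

Pressure head at OW-3: ψ = P/(ρg) = 248.9×1000 / (1000 × 9.81) = 25.37 m.
Total head at OW-3: h = z + ψ = 223.18 + 25.37 = 248.55 m.
Total head at OW-6: h = 257.87 − 9.83 = 248.04 m.
Head difference: h(OW-3) − h(OW-6) = 248.55 − 248.04 = 0.51 m.
Hydraulic gradient: i = |Δh| / L = 0.51 / 470 = 0.00109.
Flow is from higher to lower head: from OW-3 toward OW-6, i.e. toward the north.

i ≈ 0.00109; groundwater flows toward the north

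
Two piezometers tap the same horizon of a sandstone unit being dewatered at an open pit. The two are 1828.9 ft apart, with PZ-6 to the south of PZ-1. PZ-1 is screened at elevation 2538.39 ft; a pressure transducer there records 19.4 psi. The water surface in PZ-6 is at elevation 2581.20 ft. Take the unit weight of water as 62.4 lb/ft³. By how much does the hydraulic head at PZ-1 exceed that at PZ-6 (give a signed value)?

Δh ≈ 1.96 ft

Pressure head at PZ-1: ψ = 144·P/γ = 144 × 19.4 / 62.4 = 44.77 ft.
Total head at PZ-1: h = z + ψ = 2538.39 + 44.77 = 2583.16 ft.
Total head at PZ-6: h = 2581.20 ft (water level in the piezometer is the total head).
Head difference: h(PZ-1) − h(PZ-6) = 2583.16 − 2581.20 = 1.96 ft.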